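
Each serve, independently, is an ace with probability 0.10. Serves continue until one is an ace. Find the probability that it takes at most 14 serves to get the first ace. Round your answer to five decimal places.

0.77123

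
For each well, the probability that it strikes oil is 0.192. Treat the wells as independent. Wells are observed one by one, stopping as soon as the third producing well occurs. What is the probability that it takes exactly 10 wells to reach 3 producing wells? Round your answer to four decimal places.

Y = trial on which the third success occurs; negative binomial, r=3, p=0.192.
P(Y=10) = C(9,2) · p^3 · (1−p)^7
= 36 · 0.0070779 · 0.22484 = 0.057291

0.0573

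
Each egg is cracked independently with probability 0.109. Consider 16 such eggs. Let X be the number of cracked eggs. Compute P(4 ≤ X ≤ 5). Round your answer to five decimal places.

0.08320

X ~ Binomial(16, 0.109); P(4 ≤ X ≤ 5) = Σ C(16,k) p^k (1−p)^(16−k) over k:
  k=4: C(16,4)·0.109^4·0.891^12 = 0.0643146
  k=5: C(16,5)·0.109^5·0.891^11 = 0.0188830
Total = 0.0831976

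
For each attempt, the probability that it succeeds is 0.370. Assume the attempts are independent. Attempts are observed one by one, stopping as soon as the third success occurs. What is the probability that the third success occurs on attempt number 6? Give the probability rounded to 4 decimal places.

Y = trial on which the third success occurs; negative binomial, r=3, p=0.37.
P(Y=6) = C(5,2) · p^3 · (1−p)^3
= 10 · 0.050653 · 0.25005 = 0.126656

0.1267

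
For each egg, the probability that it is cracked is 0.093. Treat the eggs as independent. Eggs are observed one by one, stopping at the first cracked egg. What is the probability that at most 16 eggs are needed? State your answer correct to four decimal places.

0.7902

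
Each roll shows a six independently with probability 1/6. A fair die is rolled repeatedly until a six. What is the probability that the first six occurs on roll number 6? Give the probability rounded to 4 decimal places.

Geometric (trials to first success), p = 0.166667.
P(Y = 6) = (1−p)^5 · p = 0.40188 · 0.166667 = 0.066980

0.0670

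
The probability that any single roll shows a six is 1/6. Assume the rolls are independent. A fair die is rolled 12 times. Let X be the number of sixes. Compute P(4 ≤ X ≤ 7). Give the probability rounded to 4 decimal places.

0.1250

X ~ Binomial(12, 0.166667); P(4 ≤ X ≤ 7) = Σ C(12,k) p^k (1−p)^(12−k) over k:
  k=4: C(12,4)·0.166667^4·0.833333^8 = 0.088828
  k=5: C(12,5)·0.166667^5·0.833333^7 = 0.028425
  k=6: C(12,6)·0.166667^6·0.833333^6 = 0.006632
  k=7: C(12,7)·0.166667^7·0.833333^5 = 0.001137
Total = 0.125023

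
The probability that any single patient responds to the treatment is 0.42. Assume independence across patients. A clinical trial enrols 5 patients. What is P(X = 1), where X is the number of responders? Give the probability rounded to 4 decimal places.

0.2376

X ~ Binomial(n=5, p=0.42).
P(X=1) = C(5,1) · p^1 · (1−p)^4
= 5 · 0.42 · 0.11316 = 0.237646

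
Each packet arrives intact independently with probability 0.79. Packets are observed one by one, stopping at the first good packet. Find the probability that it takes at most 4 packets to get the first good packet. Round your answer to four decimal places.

0.9981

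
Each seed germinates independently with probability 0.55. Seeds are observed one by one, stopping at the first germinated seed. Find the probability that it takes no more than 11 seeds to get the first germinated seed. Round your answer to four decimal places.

Y = number of seeds to the first success; geometric, p = 0.55.
P(Y ≤ 11) = 1 − (1−p)^11 = 1 − 0.000153 = 0.999847

0.9998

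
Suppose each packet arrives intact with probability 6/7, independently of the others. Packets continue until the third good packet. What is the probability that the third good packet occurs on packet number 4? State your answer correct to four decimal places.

0.2699

Y = trial on which the third success occurs; negative binomial, r=3, p=0.857143.
P(Y=4) = C(3,2) · p^3 · (1−p)^1
= 3 · 0.62974 · 0.14286 = 0.269888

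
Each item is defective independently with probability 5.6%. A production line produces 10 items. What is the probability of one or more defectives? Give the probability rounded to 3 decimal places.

P(at least one) = 1 − P(none) = 1 − (1 − 0.056)^10
= 1 − 0.56198 = 0.43802

0.438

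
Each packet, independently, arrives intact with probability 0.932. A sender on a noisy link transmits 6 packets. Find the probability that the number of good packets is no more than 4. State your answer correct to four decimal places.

0.0577

X ~ Binomial(6, 0.932); P(X ≤ 4) = Σ C(6,k) p^k (1−p)^(6−k) over k:
  k=0: C(6,0)·0.932^0·0.068^6 = 0.000000
  k=1: C(6,1)·0.932^1·0.068^5 = 0.000008
  k=2: C(6,2)·0.932^2·0.068^4 = 0.000279
  k=3: C(6,3)·0.932^3·0.068^3 = 0.005091
  k=4: C(6,4)·0.932^4·0.068^2 = 0.052333
Total = 0.057710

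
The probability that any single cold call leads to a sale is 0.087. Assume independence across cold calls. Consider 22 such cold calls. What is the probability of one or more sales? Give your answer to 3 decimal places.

0.865

P(at least one) = 1 − P(none) = 1 − (1 − 0.087)^22
= 1 − 0.13501 = 0.86499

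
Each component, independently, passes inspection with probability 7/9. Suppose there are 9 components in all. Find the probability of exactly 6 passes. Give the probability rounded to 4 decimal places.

0.2041

X ~ Binomial(n=9, p=0.777778).
P(X=6) = C(9,6) · p^6 · (1−p)^3
= 84 · 0.22138 · 0.010974 = 0.204068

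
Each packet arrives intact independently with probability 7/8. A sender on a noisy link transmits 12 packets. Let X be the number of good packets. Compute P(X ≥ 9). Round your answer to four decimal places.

X ~ Binomial(12, 0.875); P(X ≥ 9) = Σ C(12,k) p^k (1−p)^(12−k) over k:
  k=9: C(12,9)·0.875^9·0.125^3 = 0.129189
  k=10: C(12,10)·0.875^10·0.125^2 = 0.271297
  k=11: C(12,11)·0.875^11·0.125^1 = 0.345287
  k=12: C(12,12)·0.875^12·0.125^0 = 0.201417
Total = 0.947190

0.9472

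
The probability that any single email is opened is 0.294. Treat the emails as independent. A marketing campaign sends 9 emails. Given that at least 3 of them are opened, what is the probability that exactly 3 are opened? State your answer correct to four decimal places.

X ~ Binomial(9, 0.294). Want P(X=3 | X≥3) = P(X=3) / P(X≥3).
P(X=3) = C(9,3)·0.294^3·0.706^6 = 0.264332
P(X≥3) = 1 − 0.043575 − 0.163316 − 0.272038 = 0.521071
Ratio = 0.264332 / 0.521071 = 0.507286

0.5073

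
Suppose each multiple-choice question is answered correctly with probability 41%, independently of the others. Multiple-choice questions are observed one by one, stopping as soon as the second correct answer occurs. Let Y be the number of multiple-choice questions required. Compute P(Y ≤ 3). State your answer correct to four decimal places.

0.3665

Finishing within 3 multiple-choice questions ⇔ at least 2 successes in the first 3. With X ~ Binomial(3, 0.41), P(Y ≤ 3) = 1 − P(X ≤ 1).
  k=0: C(3,0)·0.41^0·0.59^3 = 0.205379
  k=1: C(3,1)·0.41^1·0.59^2 = 0.428163
1 − 0.633542 = 0.366458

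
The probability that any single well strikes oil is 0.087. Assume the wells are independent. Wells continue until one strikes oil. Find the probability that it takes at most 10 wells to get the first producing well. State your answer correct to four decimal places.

0.5976

Y = number of wells to the first success; geometric, p = 0.087.
P(Y ≤ 10) = 1 − (1−p)^10 = 1 − 0.402446 = 0.597554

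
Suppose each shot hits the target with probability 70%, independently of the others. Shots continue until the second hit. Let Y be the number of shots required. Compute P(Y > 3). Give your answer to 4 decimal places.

Needing more than 3 shots ⇔ fewer than 2 successes in the first 3. With X ~ Binomial(3, 0.70), P(Y > 3) = P(X ≤ 1).
  k=0: C(3,0)·0.70^0·0.30^3 = 0.027000
  k=1: C(3,1)·0.70^1·0.30^2 = 0.189000
P(X ≤ 1) = 0.216000

0.2160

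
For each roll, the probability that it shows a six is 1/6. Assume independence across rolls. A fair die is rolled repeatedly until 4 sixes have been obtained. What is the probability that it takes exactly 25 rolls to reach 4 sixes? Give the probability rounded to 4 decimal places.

0.0339

Y = trial on which the fourth success occurs; negative binomial, r=4, p=0.166667.
P(Y=25) = C(24,3) · p^4 · (1−p)^21
= 2024 · 0.0007716 · 0.021737 = 0.033947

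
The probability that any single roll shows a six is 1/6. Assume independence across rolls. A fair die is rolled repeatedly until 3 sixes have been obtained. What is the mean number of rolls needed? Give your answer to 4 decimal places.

Y = total rolls until the third success; negative binomial with r=3, p=0.166667.
E[Y] = r / p = 3 / 0.166667 = 18.000000

18.0000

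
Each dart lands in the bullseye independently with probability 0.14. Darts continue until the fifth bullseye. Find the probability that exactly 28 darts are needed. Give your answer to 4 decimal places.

Y = trial on which the fifth success occurs; negative binomial, r=5, p=0.14.
P(Y=28) = C(27,4) · p^5 · (1−p)^23
= 17550 · 5.3782e-05 · 0.03115 = 0.029402

0.0294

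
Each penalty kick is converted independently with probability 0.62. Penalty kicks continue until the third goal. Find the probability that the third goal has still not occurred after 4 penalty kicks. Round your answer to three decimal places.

0.490

Needing more than 4 penalty kicks ⇔ fewer than 3 successes in the first 4. With X ~ Binomial(4, 0.62), P(Y > 4) = P(X ≤ 2).
  k=0: C(4,0)·0.62^0·0.38^4 = 0.02085
  k=1: C(4,1)·0.62^1·0.38^3 = 0.13608
  k=2: C(4,2)·0.62^2·0.38^2 = 0.33304
P(X ≤ 2) = 0.48998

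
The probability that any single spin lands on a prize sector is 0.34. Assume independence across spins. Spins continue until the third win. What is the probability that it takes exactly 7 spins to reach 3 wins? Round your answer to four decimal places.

Y = trial on which the third success occurs; negative binomial, r=3, p=0.34.
P(Y=7) = C(6,2) · p^3 · (1−p)^4
= 15 · 0.039304 · 0.18975 = 0.111867

0.1119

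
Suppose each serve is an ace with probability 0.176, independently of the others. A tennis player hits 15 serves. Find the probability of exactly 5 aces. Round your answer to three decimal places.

X ~ Binomial(n=15, p=0.176).
P(X=5) = C(15,5) · p^5 · (1−p)^10
= 3003 · 0.00016887 · 0.1443 = 0.07318

0.073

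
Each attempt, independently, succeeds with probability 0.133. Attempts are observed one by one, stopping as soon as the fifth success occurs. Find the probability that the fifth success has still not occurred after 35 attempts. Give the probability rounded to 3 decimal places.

0.494

Needing more than 35 attempts ⇔ fewer than 5 successes in the first 35. With X ~ Binomial(35, 0.133), P(Y > 35) = P(X ≤ 4).
  k=0: C(35,0)·0.133^0·0.867^35 = 0.00677
  k=1: C(35,1)·0.133^1·0.867^34 = 0.03636
  k=2: C(35,2)·0.133^2·0.867^33 = 0.09481
  k=3: C(35,3)·0.133^3·0.867^32 = 0.15998
  k=4: C(35,4)·0.133^4·0.867^31 = 0.19634
P(X ≤ 4) = 0.49425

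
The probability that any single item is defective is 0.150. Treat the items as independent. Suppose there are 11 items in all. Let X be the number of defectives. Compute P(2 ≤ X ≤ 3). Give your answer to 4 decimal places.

X ~ Binomial(11, 0.15); P(2 ≤ X ≤ 3) = Σ C(11,k) p^k (1−p)^(11−k) over k:
  k=2: C(11,2)·0.15^2·0.85^9 = 0.286626
  k=3: C(11,3)·0.15^3·0.85^8 = 0.151743
Total = 0.438369

0.4384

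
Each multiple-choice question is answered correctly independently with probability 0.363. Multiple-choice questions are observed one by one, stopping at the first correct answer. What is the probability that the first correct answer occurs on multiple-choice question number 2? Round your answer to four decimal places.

Geometric (trials to first success), p = 0.363.
P(Y = 2) = (1−p)^1 · p = 0.637 · 0.363 = 0.231231

0.2312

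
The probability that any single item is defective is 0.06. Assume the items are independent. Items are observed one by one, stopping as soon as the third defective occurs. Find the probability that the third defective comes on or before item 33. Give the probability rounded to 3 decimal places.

Finishing within 33 items ⇔ at least 3 successes in the first 33. With X ~ Binomial(33, 0.06), P(Y ≤ 33) = 1 − P(X ≤ 2).
  k=0: C(33,0)·0.06^0·0.94^33 = 0.12978
  k=1: C(33,1)·0.06^1·0.94^32 = 0.27337
  k=2: C(33,2)·0.06^2·0.94^31 = 0.27919
1 − 0.68235 = 0.31765

0.318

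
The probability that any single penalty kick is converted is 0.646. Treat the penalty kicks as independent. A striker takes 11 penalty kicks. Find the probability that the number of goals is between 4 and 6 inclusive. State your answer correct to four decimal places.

0.3290

X ~ Binomial(11, 0.646); P(4 ≤ X ≤ 6) = Σ C(11,k) p^k (1−p)^(11−k) over k:
  k=4: C(11,4)·0.646^4·0.354^7 = 0.040037
  k=5: C(11,5)·0.646^5·0.354^6 = 0.102288
  k=6: C(11,6)·0.646^6·0.354^5 = 0.186661
Total = 0.328986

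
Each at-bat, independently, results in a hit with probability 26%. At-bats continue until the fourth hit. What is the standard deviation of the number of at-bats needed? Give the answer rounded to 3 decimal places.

Y = total at-bats until the fourth success; negative binomial with r=4, p=0.26.
SD(Y) = √[r(1−p)/p²] = √(43.78698) = 6.61717

6.617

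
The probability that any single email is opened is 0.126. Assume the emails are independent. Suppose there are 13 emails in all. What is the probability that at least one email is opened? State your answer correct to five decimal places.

P(at least one) = 1 − P(none) = 1 − (1 − 0.126)^13
= 1 − 0.1736395 = 0.8263605

0.82636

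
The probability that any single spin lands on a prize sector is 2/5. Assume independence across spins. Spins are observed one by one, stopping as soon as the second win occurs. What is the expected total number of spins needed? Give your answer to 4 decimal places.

Y = total spins until the second success; negative binomial with r=2, p=0.40.
E[Y] = r / p = 2 / 0.40 = 5.000000

5.0000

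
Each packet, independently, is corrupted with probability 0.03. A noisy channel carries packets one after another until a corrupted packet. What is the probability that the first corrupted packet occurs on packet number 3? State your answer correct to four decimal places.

Geometric (trials to first success), p = 0.03.
P(Y = 3) = (1−p)^2 · p = 0.9409 · 0.03 = 0.028227

0.0282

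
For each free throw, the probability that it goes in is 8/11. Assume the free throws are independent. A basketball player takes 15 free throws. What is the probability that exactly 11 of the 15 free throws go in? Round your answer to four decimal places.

X ~ Binomial(n=15, p=0.727273).
P(X=11) = C(15,11) · p^11 · (1−p)^4
= 1365 · 0.030107 · 0.0055324 = 0.227362

0.2274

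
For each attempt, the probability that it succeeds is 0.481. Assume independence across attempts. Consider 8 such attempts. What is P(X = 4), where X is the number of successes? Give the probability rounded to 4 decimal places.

0.2719

X ~ Binomial(n=8, p=0.481).
P(X=4) = C(8,4) · p^4 · (1−p)^4
= 70 · 0.053528 · 0.072555 = 0.271862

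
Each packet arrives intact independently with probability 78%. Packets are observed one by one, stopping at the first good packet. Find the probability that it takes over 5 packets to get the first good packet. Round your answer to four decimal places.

0.0005

Y = number of packets to the first success; geometric, p = 0.78.
P(Y > 5) = P(first 5 all fail) = (1−p)^5 = 0.000515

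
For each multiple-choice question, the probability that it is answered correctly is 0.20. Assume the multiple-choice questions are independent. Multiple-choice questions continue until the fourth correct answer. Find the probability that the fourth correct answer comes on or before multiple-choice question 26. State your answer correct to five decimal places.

Finishing within 26 multiple-choice questions ⇔ at least 4 successes in the first 26. With X ~ Binomial(26, 0.20), P(Y ≤ 26) = 1 − P(X ≤ 3).
  k=0: C(26,0)·0.20^0·0.80^26 = 0.0030223
  k=1: C(26,1)·0.20^1·0.80^25 = 0.0196450
  k=2: C(26,2)·0.20^2·0.80^24 = 0.0613908
  k=3: C(26,3)·0.20^3·0.80^23 = 0.1227815
1 − 0.2068397 = 0.7931603

0.79316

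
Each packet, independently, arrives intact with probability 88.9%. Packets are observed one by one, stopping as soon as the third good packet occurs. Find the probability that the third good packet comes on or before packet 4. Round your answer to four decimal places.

0.9366

Finishing within 4 packets ⇔ at least 3 successes in the first 4. With X ~ Binomial(4, 0.889), P(Y ≤ 4) = 1 − P(X ≤ 2).
  k=0: C(4,0)·0.889^0·0.111^4 = 0.000152
  k=1: C(4,1)·0.889^1·0.111^3 = 0.004863
  k=2: C(4,2)·0.889^2·0.111^2 = 0.058425
1 − 0.063440 = 0.936560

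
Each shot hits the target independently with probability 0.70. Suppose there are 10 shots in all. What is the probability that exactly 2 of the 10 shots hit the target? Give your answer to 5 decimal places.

X ~ Binomial(n=10, p=0.70).
P(X=2) = C(10,2) · p^2 · (1−p)^8
= 45 · 0.49 · 6.561e-05 = 0.0014467

0.00145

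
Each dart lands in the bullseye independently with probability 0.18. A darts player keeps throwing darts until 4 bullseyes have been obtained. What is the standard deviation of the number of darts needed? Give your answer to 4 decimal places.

Y = total darts until the fourth success; negative binomial with r=4, p=0.18.
SD(Y) = √[r(1−p)/p²] = √(101.234568) = 10.061539

10.0615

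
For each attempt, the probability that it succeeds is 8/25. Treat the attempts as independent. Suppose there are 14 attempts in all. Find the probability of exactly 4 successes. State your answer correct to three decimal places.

X ~ Binomial(n=14, p=0.32).
P(X=4) = C(14,4) · p^4 · (1−p)^10
= 1001 · 0.010486 · 0.021139 = 0.22188

0.222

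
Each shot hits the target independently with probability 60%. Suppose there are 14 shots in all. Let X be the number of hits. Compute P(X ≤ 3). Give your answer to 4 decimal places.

X ~ Binomial(14, 0.60); P(X ≤ 3) = Σ C(14,k) p^k (1−p)^(14−k) over k:
  k=0: C(14,0)·0.60^0·0.40^14 = 0.000003
  k=1: C(14,1)·0.60^1·0.40^13 = 0.000056
  k=2: C(14,2)·0.60^2·0.40^12 = 0.000550
  k=3: C(14,3)·0.60^3·0.40^11 = 0.003298
Total = 0.003906

0.0039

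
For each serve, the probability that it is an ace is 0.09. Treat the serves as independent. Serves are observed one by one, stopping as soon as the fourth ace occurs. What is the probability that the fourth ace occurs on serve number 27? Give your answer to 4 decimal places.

0.0195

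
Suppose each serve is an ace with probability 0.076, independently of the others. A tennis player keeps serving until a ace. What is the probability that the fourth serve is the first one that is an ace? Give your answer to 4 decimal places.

Geometric (trials to first success), p = 0.076.
P(Y = 4) = (1−p)^3 · p = 0.78889 · 0.076 = 0.059956

0.0600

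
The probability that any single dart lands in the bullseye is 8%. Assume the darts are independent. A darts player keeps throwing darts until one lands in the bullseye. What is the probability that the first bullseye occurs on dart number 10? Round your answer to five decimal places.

Geometric (trials to first success), p = 0.08.
P(Y = 10) = (1−p)^9 · p = 0.47216 · 0.08 = 0.0377729

0.03777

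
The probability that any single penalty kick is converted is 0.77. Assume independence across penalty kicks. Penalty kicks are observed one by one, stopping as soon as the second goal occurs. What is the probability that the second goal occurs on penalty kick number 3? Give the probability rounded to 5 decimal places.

0.27273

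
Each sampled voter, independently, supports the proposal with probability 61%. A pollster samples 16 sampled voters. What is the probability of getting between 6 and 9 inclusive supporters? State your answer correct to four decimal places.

X ~ Binomial(16, 0.61); P(6 ≤ X ≤ 9) = Σ C(16,k) p^k (1−p)^(16−k) over k:
  k=6: C(16,6)·0.61^6·0.39^10 = 0.033585
  k=7: C(16,7)·0.61^7·0.39^9 = 0.075044
  k=8: C(16,8)·0.61^8·0.39^8 = 0.132049
  k=9: C(16,9)·0.61^9·0.39^7 = 0.183589
Total = 0.424267

0.4243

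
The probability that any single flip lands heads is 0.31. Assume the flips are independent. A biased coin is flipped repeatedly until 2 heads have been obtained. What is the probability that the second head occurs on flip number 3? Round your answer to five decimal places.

Y = trial on which the second success occurs; negative binomial, r=2, p=0.31.
P(Y=3) = C(2,1) · p^2 · (1−p)^1
= 2 · 0.0961 · 0.69 = 0.1326180

0.13262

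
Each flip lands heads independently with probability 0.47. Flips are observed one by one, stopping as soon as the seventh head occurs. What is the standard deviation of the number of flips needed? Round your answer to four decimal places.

4.0982

Y = total flips until the seventh success; negative binomial with r=7, p=0.47.
SD(Y) = √[r(1−p)/p²] = √(16.794930) = 4.098162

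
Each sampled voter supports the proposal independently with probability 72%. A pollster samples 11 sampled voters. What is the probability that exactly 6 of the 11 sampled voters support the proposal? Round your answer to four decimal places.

X ~ Binomial(n=11, p=0.72).
P(X=6) = C(11,6) · p^6 · (1−p)^5
= 462 · 0.13931 · 0.001721 = 0.110771

0.1108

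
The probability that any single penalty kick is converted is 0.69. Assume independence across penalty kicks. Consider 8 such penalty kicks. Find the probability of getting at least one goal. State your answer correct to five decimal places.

P(at least one) = 1 − P(none) = 1 − (1 − 0.69)^8
= 1 − 0.0000853 = 0.9999147

0.99991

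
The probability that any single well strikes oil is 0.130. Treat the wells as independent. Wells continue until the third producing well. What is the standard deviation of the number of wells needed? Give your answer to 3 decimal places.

12.427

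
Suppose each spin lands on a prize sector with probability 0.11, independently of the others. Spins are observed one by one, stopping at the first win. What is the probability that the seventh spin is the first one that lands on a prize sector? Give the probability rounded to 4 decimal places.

Geometric (trials to first success), p = 0.11.
P(Y = 7) = (1−p)^6 · p = 0.49698 · 0.11 = 0.054668

0.0547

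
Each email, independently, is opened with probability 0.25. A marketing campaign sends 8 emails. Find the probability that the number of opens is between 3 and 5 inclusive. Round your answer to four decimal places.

X ~ Binomial(8, 0.25); P(3 ≤ X ≤ 5) = Σ C(8,k) p^k (1−p)^(8−k) over k:
  k=3: C(8,3)·0.25^3·0.75^5 = 0.207642
  k=4: C(8,4)·0.25^4·0.75^4 = 0.086517
  k=5: C(8,5)·0.25^5·0.75^3 = 0.023071
Total = 0.317230

0.3172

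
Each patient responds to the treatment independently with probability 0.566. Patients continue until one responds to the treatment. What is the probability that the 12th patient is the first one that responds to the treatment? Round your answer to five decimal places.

Geometric (trials to first success), p = 0.566.
P(Y = 12) = (1−p)^11 · p = 0.00010289 · 0.566 = 0.0000582

0.00006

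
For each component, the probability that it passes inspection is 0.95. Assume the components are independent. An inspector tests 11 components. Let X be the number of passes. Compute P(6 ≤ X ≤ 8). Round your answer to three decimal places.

X ~ Binomial(11, 0.95); P(6 ≤ X ≤ 8) = Σ C(11,k) p^k (1−p)^(11−k) over k:
  k=6: C(11,6)·0.95^6·0.05^5 = 0.00011
  k=7: C(11,7)·0.95^7·0.05^4 = 0.00144
  k=8: C(11,8)·0.95^8·0.05^3 = 0.01368
Total = 0.01523

0.015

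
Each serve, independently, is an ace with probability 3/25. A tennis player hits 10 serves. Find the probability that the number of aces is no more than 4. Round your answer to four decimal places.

0.9963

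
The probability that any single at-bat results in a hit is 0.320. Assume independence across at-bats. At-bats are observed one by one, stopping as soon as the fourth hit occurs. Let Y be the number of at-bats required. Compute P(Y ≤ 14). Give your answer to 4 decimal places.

Finishing within 14 at-bats ⇔ at least 4 successes in the first 14. With X ~ Binomial(14, 0.32), P(Y ≤ 14) = 1 − P(X ≤ 3).
  k=0: C(14,0)·0.32^0·0.68^14 = 0.004520
  k=1: C(14,1)·0.32^1·0.68^13 = 0.029778
  k=2: C(14,2)·0.32^2·0.68^12 = 0.091085
  k=3: C(14,3)·0.32^3·0.68^11 = 0.171455
1 − 0.296838 = 0.703162

0.7032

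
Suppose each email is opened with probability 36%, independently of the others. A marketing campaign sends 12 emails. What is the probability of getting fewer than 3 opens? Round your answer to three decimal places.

X ~ Binomial(12, 0.36); P(X ≤ 2) = Σ C(12,k) p^k (1−p)^(12−k) over k:
  k=0: C(12,0)·0.36^0·0.64^12 = 0.00472
  k=1: C(12,1)·0.36^1·0.64^11 = 0.03188
  k=2: C(12,2)·0.36^2·0.64^10 = 0.09862
Total = 0.13521

0.135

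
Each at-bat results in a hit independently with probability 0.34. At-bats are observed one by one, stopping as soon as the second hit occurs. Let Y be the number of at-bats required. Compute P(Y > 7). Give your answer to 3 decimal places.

Needing more than 7 at-bats ⇔ fewer than 2 successes in the first 7. With X ~ Binomial(7, 0.34), P(Y > 7) = P(X ≤ 1).
  k=0: C(7,0)·0.34^0·0.66^7 = 0.05455
  k=1: C(7,1)·0.34^1·0.66^6 = 0.19672
P(X ≤ 1) = 0.25127

0.251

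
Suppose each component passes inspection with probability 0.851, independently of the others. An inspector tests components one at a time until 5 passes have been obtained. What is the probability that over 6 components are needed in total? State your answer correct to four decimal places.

Needing more than 6 components ⇔ fewer than 5 successes in the first 6. With X ~ Binomial(6, 0.851), P(Y > 6) = P(X ≤ 4).
  k=0: C(6,0)·0.851^0·0.149^6 = 0.000011
  k=1: C(6,1)·0.851^1·0.149^5 = 0.000375
  k=2: C(6,2)·0.851^2·0.149^4 = 0.005354
  k=3: C(6,3)·0.851^3·0.149^3 = 0.040773
  k=4: C(6,4)·0.851^4·0.149^2 = 0.174655
P(X ≤ 4) = 0.221169

0.2212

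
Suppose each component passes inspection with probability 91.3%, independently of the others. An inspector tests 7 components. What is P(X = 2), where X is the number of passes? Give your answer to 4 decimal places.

0.0001

X ~ Binomial(n=7, p=0.913).
P(X=2) = C(7,2) · p^2 · (1−p)^5
= 21 · 0.83357 · 4.9842e-06 = 0.000087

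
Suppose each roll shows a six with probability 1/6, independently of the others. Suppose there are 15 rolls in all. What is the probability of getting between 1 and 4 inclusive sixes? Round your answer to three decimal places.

0.845

X ~ Binomial(15, 0.166667); P(1 ≤ X ≤ 4) = Σ C(15,k) p^k (1−p)^(15−k) over k:
  k=1: C(15,1)·0.166667^1·0.833333^14 = 0.19472
  k=2: C(15,2)·0.166667^2·0.833333^13 = 0.27260
  k=3: C(15,3)·0.166667^3·0.833333^12 = 0.23626
  k=4: C(15,4)·0.166667^4·0.833333^11 = 0.14175
Total = 0.84533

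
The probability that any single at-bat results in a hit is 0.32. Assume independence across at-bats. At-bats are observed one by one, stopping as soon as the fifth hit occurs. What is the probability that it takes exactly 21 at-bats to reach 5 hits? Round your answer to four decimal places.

0.0340

Y = trial on which the fifth success occurs; negative binomial, r=5, p=0.32.
P(Y=21) = C(20,4) · p^5 · (1−p)^16
= 4845 · 0.0033554 · 0.00209 = 0.033977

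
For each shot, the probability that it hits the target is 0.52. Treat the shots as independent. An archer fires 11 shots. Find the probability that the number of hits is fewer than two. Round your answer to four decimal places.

0.0040

X ~ Binomial(11, 0.52); P(X ≤ 1) = Σ C(11,k) p^k (1−p)^(11−k) over k:
  k=0: C(11,0)·0.52^0·0.48^11 = 0.000312
  k=1: C(11,1)·0.52^1·0.48^10 = 0.003714
Total = 0.004025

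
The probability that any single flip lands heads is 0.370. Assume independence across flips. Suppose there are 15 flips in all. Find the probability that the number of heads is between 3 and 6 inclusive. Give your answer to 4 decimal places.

X ~ Binomial(15, 0.37); P(3 ≤ X ≤ 6) = Σ C(15,k) p^k (1−p)^(15−k) over k:
  k=3: C(15,3)·0.37^3·0.63^12 = 0.090096
  k=4: C(15,4)·0.37^4·0.63^11 = 0.158740
  k=5: C(15,5)·0.37^5·0.63^10 = 0.205102
  k=6: C(15,6)·0.37^6·0.63^9 = 0.200761
Total = 0.654698

0.6547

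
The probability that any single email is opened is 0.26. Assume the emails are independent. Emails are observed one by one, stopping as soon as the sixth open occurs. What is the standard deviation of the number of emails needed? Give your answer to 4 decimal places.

8.1043

Y = total emails until the sixth success; negative binomial with r=6, p=0.26.
SD(Y) = √[r(1−p)/p²] = √(65.680473) = 8.104349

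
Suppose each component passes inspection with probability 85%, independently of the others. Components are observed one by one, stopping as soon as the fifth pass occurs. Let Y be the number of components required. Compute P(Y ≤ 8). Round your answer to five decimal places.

Finishing within 8 components ⇔ at least 5 successes in the first 8. With X ~ Binomial(8, 0.85), P(Y ≤ 8) = 1 − P(X ≤ 4).
  k=0: C(8,0)·0.85^0·0.15^8 = 0.0000003
  k=1: C(8,1)·0.85^1·0.15^7 = 0.0000116
  k=2: C(8,2)·0.85^2·0.15^6 = 0.0002304
  k=3: C(8,3)·0.85^3·0.15^5 = 0.0026116
  k=4: C(8,4)·0.85^4·0.15^4 = 0.0184986
1 − 0.0213525 = 0.9786475

0.97865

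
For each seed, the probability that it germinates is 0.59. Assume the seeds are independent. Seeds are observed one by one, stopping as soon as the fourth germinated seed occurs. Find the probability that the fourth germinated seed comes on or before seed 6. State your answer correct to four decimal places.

Finishing within 6 seeds ⇔ at least 4 successes in the first 6. With X ~ Binomial(6, 0.59), P(Y ≤ 6) = 1 − P(X ≤ 3).
  k=0: C(6,0)·0.59^0·0.41^6 = 0.004750
  k=1: C(6,1)·0.59^1·0.41^5 = 0.041013
  k=2: C(6,2)·0.59^2·0.41^4 = 0.147547
  k=3: C(6,3)·0.59^3·0.41^3 = 0.283099
1 − 0.476409 = 0.523591

0.5236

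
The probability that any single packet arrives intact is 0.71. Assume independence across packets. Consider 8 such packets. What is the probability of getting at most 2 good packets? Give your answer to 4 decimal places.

0.0094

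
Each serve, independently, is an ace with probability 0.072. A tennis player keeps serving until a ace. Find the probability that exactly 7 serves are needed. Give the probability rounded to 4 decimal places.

Geometric (trials to first success), p = 0.072.
P(Y = 7) = (1−p)^6 · p = 0.63869 · 0.072 = 0.045985

0.0460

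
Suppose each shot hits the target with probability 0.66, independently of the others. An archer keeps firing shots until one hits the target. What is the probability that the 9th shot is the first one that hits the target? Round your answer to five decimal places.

0.00012

Geometric (trials to first success), p = 0.66.
P(Y = 9) = (1−p)^8 · p = 0.00017858 · 0.66 = 0.0001179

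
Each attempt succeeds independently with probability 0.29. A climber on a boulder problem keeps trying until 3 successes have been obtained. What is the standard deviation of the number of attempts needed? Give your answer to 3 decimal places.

Y = total attempts until the third success; negative binomial with r=3, p=0.29.
SD(Y) = √[r(1−p)/p²] = √(25.32699) = 5.03259

5.033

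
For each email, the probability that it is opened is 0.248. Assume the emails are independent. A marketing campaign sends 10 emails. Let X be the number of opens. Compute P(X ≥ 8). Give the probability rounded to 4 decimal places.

0.0004

X ~ Binomial(10, 0.248); P(X ≥ 8) = Σ C(10,k) p^k (1−p)^(10−k) over k:
  k=8: C(10,8)·0.248^8·0.752^2 = 0.000364
  k=9: C(10,9)·0.248^9·0.752^1 = 0.000027
  k=10: C(10,10)·0.248^10·0.752^0 = 0.000001
Total = 0.000392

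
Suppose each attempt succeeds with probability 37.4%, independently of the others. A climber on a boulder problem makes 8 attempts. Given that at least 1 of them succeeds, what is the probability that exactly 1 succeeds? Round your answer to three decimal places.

0.115

X ~ Binomial(8, 0.374). Want P(X=1 | X≥1) = P(X=1) / P(X≥1).
P(X=1) = C(8,1)·0.374^1·0.626^7 = 0.11272
P(X≥1) = 1 − 0.02358 = 0.97642
Ratio = 0.11272 / 0.97642 = 0.11544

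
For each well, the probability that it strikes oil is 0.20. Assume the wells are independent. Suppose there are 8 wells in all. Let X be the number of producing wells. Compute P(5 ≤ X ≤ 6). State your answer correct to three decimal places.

X ~ Binomial(8, 0.20); P(5 ≤ X ≤ 6) = Σ C(8,k) p^k (1−p)^(8−k) over k:
  k=5: C(8,5)·0.20^5·0.80^3 = 0.00918
  k=6: C(8,6)·0.20^6·0.80^2 = 0.00115
Total = 0.01032

0.010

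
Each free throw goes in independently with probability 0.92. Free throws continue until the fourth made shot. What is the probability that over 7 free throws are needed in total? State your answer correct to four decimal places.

0.0012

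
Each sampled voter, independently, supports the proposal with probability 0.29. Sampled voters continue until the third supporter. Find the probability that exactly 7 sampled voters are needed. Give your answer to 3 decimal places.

Y = trial on which the third success occurs; negative binomial, r=3, p=0.29.
P(Y=7) = C(6,2) · p^3 · (1−p)^4
= 15 · 0.024389 · 0.25412 = 0.09296

0.093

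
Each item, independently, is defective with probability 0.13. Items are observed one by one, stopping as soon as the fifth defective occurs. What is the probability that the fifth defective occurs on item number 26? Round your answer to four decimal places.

Y = trial on which the fifth success occurs; negative binomial, r=5, p=0.13.
P(Y=26) = C(25,4) · p^5 · (1−p)^21
= 12650 · 3.7129e-05 · 0.053691 = 0.025218

0.0252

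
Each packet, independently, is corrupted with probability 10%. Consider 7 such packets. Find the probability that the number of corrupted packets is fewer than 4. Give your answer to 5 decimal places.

0.99727

X ~ Binomial(7, 0.10); P(X ≤ 3) = Σ C(7,k) p^k (1−p)^(7−k) over k:
  k=0: C(7,0)·0.10^0·0.90^7 = 0.4782969
  k=1: C(7,1)·0.10^1·0.90^6 = 0.3720087
  k=2: C(7,2)·0.10^2·0.90^5 = 0.1240029
  k=3: C(7,3)·0.10^3·0.90^4 = 0.0229635
Total = 0.9972720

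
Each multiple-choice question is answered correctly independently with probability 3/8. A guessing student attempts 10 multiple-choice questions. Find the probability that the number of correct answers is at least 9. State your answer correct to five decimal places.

X ~ Binomial(10, 0.375); P(X ≥ 9) = Σ C(10,k) p^k (1−p)^(10−k) over k:
  k=9: C(10,9)·0.375^9·0.625^1 = 0.0009166
  k=10: C(10,10)·0.375^10·0.625^0 = 0.0000550
Total = 0.0009716

0.00097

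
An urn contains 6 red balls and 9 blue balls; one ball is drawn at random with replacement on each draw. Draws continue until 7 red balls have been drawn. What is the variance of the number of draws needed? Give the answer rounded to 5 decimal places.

26.25000

Y = total draws until the seventh success; negative binomial with r=7, p=0.40.
Var(Y) = r(1−p)/p² = 7·0.60 / 0.40² = 26.2500000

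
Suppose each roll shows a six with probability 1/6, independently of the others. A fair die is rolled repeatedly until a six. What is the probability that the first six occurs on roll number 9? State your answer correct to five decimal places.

0.03876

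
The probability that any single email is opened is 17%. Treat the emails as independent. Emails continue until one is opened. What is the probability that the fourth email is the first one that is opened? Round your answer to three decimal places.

Geometric (trials to first success), p = 0.17.
P(Y = 4) = (1−p)^3 · p = 0.57179 · 0.17 = 0.09720

0.097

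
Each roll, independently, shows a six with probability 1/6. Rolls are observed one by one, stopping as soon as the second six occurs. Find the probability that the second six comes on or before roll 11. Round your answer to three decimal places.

0.569

Finishing within 11 rolls ⇔ at least 2 successes in the first 11. With X ~ Binomial(11, 0.166667), P(Y ≤ 11) = 1 − P(X ≤ 1).
  k=0: C(11,0)·0.166667^0·0.833333^11 = 0.13459
  k=1: C(11,1)·0.166667^1·0.833333^10 = 0.29609
1 − 0.43068 = 0.56932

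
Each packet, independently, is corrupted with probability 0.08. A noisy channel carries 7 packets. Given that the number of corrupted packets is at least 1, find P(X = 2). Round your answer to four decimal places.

X ~ Binomial(7, 0.08). Want P(X=2 | X≥1) = P(X=2) / P(X≥1).
P(X=2) = C(7,2)·0.08^2·0.92^5 = 0.088581
P(X≥1) = 1 − 0.557847 = 0.442153
Ratio = 0.088581 / 0.442153 = 0.200339

0.2003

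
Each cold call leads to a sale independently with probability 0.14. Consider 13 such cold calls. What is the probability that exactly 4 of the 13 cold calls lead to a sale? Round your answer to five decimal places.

X ~ Binomial(n=13, p=0.14).
P(X=4) = C(13,4) · p^4 · (1−p)^9
= 715 · 0.00038416 · 0.25733 = 0.0706813

0.07068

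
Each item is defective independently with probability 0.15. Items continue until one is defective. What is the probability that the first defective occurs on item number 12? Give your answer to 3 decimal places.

Geometric (trials to first success), p = 0.15.
P(Y = 12) = (1−p)^11 · p = 0.16734 · 0.15 = 0.02510

0.025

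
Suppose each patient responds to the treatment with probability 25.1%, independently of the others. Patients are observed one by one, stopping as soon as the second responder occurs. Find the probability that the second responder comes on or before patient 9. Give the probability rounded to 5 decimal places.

0.70206

Finishing within 9 patients ⇔ at least 2 successes in the first 9. With X ~ Binomial(9, 0.251), P(Y ≤ 9) = 1 − P(X ≤ 1).
  k=0: C(9,0)·0.251^0·0.749^9 = 0.0741885
  k=1: C(9,1)·0.251^1·0.749^8 = 0.2237540
1 − 0.2979424 = 0.7020576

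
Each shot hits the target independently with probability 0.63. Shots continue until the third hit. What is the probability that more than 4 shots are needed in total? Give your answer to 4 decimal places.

0.4724

Needing more than 4 shots ⇔ fewer than 3 successes in the first 4. With X ~ Binomial(4, 0.63), P(Y > 4) = P(X ≤ 2).
  k=0: C(4,0)·0.63^0·0.37^4 = 0.018742
  k=1: C(4,1)·0.63^1·0.37^3 = 0.127646
  k=2: C(4,2)·0.63^2·0.37^2 = 0.326014
P(X ≤ 2) = 0.472401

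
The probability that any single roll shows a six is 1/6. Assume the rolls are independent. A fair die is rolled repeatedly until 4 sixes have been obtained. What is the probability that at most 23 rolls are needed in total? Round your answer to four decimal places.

Finishing within 23 rolls ⇔ at least 4 successes in the first 23. With X ~ Binomial(23, 0.166667), P(Y ≤ 23) = 1 − P(X ≤ 3).
  k=0: C(23,0)·0.166667^0·0.833333^23 = 0.015095
  k=1: C(23,1)·0.166667^1·0.833333^22 = 0.069437
  k=2: C(23,2)·0.166667^2·0.833333^21 = 0.152761
  k=3: C(23,3)·0.166667^3·0.833333^20 = 0.213865
1 − 0.451158 = 0.548842

0.5488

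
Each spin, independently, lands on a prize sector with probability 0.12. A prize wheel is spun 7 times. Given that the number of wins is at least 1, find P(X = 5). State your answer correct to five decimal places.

X ~ Binomial(7, 0.12). Want P(X=5 | X≥1) = P(X=5) / P(X≥1).
P(X=5) = C(7,5)·0.12^5·0.88^2 = 0.0004047
P(X≥1) = 1 − 0.4086756 = 0.5913244
Ratio = 0.0004047 / 0.5913244 = 0.0006843

0.00068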